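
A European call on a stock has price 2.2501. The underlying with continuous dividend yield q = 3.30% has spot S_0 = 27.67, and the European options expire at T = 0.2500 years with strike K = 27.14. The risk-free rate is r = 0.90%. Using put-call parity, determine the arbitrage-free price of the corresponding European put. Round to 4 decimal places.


Answer: Put price = 1.8864

Derivation:
Put-call parity: C - P = S_0 * exp(-qT) - K * exp(-rT).
S_0 * exp(-qT) = 27.6700 * 0.99178394 = 27.44266156
K * exp(-rT) = 27.1400 * 0.99775253 = 27.07900365
P = C - S*exp(-qT) + K*exp(-rT)
P = 2.2501 - 27.44266156 + 27.07900365 = 1.8864


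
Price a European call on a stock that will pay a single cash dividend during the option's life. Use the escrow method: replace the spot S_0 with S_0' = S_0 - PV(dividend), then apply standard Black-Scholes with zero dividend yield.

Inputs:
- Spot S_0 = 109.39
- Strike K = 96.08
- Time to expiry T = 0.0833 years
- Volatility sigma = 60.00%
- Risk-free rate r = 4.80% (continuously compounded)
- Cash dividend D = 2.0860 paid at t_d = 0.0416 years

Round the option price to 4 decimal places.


PV(D) = D * exp(-r * t_d) = 2.0860 * 0.99800519 = 2.08183883
S_0' = S_0 - PV(D) = 109.3900 - 2.08183883 = 107.30816117
d1 = (ln(S_0'/K) + (r + sigma^2/2)*T) / (sigma*sqrt(T)) = 0.74791016
d2 = d1 - sigma*sqrt(T) = 0.57473972
exp(-rT) = 0.99600958
N(d1) = 0.77274282; N(d2) = 0.71726633
C = S_0' * N(d1) - K * exp(-rT) * N(d2) = 107.30816117 * 0.77274282 - 96.0800 * 0.99600958 * 0.71726633 = 14.2817

Answer: Price = 14.2817


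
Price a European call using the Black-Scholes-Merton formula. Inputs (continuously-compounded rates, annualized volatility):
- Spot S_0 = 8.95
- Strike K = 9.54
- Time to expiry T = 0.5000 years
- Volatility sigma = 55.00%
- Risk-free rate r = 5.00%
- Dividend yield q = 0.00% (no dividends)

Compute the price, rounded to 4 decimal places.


Answer: Price = 1.2369

Derivation:
d1 = (ln(S/K) + (r - q + 0.5*sigma^2) * T) / (sigma * sqrt(T)) = 0.09458529
d2 = d1 - sigma * sqrt(T) = -0.29432343
exp(-rT) = 0.97530991; exp(-qT) = 1.00000000
C = S_0 * exp(-qT) * N(d1) - K * exp(-rT) * N(d2)
N(d1) = 0.53767788; N(d2) = 0.38425538
C = 8.9500 * 1.00000000 * 0.53767788 - 9.5400 * 0.97530991 * 0.38425538 = 1.2369


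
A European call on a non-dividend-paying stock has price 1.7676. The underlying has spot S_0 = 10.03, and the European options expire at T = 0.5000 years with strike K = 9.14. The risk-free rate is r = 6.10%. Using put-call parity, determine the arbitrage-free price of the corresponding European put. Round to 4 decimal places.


Answer: Put price = 0.6030

Derivation:
Put-call parity: C - P = S_0 * exp(-qT) - K * exp(-rT).
S_0 * exp(-qT) = 10.0300 * 1.00000000 = 10.03000000
K * exp(-rT) = 9.1400 * 0.96996043 = 8.86543835
P = C - S*exp(-qT) + K*exp(-rT)
P = 1.7676 - 10.03000000 + 8.86543835 = 0.6030


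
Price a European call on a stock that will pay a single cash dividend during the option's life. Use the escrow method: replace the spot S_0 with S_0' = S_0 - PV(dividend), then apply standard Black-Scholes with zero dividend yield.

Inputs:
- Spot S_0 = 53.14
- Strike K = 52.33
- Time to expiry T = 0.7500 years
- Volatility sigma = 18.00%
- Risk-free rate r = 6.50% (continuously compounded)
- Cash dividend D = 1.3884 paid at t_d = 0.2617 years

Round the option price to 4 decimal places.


PV(D) = D * exp(-r * t_d) = 1.3884 * 0.98313336 = 1.36498236
S_0' = S_0 - PV(D) = 53.1400 - 1.36498236 = 51.77501764
d1 = (ln(S_0'/K) + (r + sigma^2/2)*T) / (sigma*sqrt(T)) = 0.32227646
d2 = d1 - sigma*sqrt(T) = 0.16639188
exp(-rT) = 0.95241920
N(d1) = 0.62637837; N(d2) = 0.56607572
C = S_0' * N(d1) - K * exp(-rT) * N(d2) = 51.77501764 * 0.62637837 - 52.3300 * 0.95241920 * 0.56607572 = 4.2175

Answer: Price = 4.2175


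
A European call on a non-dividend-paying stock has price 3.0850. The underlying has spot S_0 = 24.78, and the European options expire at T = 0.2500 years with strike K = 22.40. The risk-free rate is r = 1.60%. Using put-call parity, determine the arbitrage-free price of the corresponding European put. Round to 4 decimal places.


Put-call parity: C - P = S_0 * exp(-qT) - K * exp(-rT).
S_0 * exp(-qT) = 24.7800 * 1.00000000 = 24.78000000
K * exp(-rT) = 22.4000 * 0.99600799 = 22.31057896
P = C - S*exp(-qT) + K*exp(-rT)
P = 3.0850 - 24.78000000 + 22.31057896 = 0.6156

Answer: Put price = 0.6156


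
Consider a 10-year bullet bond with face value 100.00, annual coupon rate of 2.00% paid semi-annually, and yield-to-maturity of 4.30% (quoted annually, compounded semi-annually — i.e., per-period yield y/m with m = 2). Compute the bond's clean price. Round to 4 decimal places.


Coupon per period c = face * coupon_rate / m = 1.000000
Periods per year m = 2; per-period yield y/m = 0.021500
Number of cashflows N = 20
Cashflows (t years, CF_t, discount factor 1/(1+y/m)^(m*t), PV):
  t = 0.5000: CF_t = 1.000000, DF = 0.978953, PV = 0.978953
  t = 1.0000: CF_t = 1.000000, DF = 0.958348, PV = 0.958348
  t = 1.5000: CF_t = 1.000000, DF = 0.938177, PV = 0.938177
  t = 2.0000: CF_t = 1.000000, DF = 0.918431, PV = 0.918431
  t = 2.5000: CF_t = 1.000000, DF = 0.899100, PV = 0.899100
  t = 3.0000: CF_t = 1.000000, DF = 0.880177, PV = 0.880177
  t = 3.5000: CF_t = 1.000000, DF = 0.861651, PV = 0.861651
  t = 4.0000: CF_t = 1.000000, DF = 0.843515, PV = 0.843515
  t = 4.5000: CF_t = 1.000000, DF = 0.825762, PV = 0.825762
  t = 5.0000: CF_t = 1.000000, DF = 0.808381, PV = 0.808381
  t = 5.5000: CF_t = 1.000000, DF = 0.791367, PV = 0.791367
  t = 6.0000: CF_t = 1.000000, DF = 0.774711, PV = 0.774711
  t = 6.5000: CF_t = 1.000000, DF = 0.758405, PV = 0.758405
  t = 7.0000: CF_t = 1.000000, DF = 0.742442, PV = 0.742442
  t = 7.5000: CF_t = 1.000000, DF = 0.726816, PV = 0.726816
  t = 8.0000: CF_t = 1.000000, DF = 0.711518, PV = 0.711518
  t = 8.5000: CF_t = 1.000000, DF = 0.696543, PV = 0.696543
  t = 9.0000: CF_t = 1.000000, DF = 0.681882, PV = 0.681882
  t = 9.5000: CF_t = 1.000000, DF = 0.667530, PV = 0.667530
  t = 10.0000: CF_t = 101.000000, DF = 0.653480, PV = 66.001523
Price P = sum_t PV_t = 81.465232

Answer: Price = 81.4652


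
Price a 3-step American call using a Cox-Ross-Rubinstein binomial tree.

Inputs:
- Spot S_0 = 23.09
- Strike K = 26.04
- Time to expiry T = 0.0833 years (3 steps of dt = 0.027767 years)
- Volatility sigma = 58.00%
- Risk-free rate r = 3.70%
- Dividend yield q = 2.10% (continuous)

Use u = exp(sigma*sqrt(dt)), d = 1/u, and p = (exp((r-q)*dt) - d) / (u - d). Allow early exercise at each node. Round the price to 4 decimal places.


Answer: Price = V(0,0) = 0.5249

Derivation:
dt = T/N = 0.027767
u = exp(sigma*sqrt(dt)) = 1.101472; d = 1/u = 0.907876
p = (exp((r-q)*dt) - d) / (u - d) = 0.478152
Discount per step: exp(-r*dt) = 0.998973
Stock lattice S(k, i) with i counting down-moves:
  k=0: S(0,0) = 23.0900
  k=1: S(1,0) = 25.4330; S(1,1) = 20.9629
  k=2: S(2,0) = 28.0137; S(2,1) = 23.0900; S(2,2) = 19.0317
  k=3: S(3,0) = 30.8563; S(3,1) = 25.4330; S(3,2) = 20.9629; S(3,3) = 17.2784
Terminal payoffs V(N, i) = max(S_T - K, 0):
  V(3,0) = 4.816321; V(3,1) = 0.000000; V(3,2) = 0.000000; V(3,3) = 0.000000
Backward induction: V(k, i) = exp(-r*dt) * [p * V(k+1, i) + (1-p) * V(k+1, i+1)]; then take max(V_cont, immediate exercise) for American.
  V(2,0) = exp(-r*dt) * [p*4.816321 + (1-p)*0.000000] = 2.300570; exercise = 1.973717; V(2,0) = max -> 2.300570
  V(2,1) = exp(-r*dt) * [p*0.000000 + (1-p)*0.000000] = 0.000000; exercise = 0.000000; V(2,1) = max -> 0.000000
  V(2,2) = exp(-r*dt) * [p*0.000000 + (1-p)*0.000000] = 0.000000; exercise = 0.000000; V(2,2) = max -> 0.000000
  V(1,0) = exp(-r*dt) * [p*2.300570 + (1-p)*0.000000] = 1.098893; exercise = 0.000000; V(1,0) = max -> 1.098893
  V(1,1) = exp(-r*dt) * [p*0.000000 + (1-p)*0.000000] = 0.000000; exercise = 0.000000; V(1,1) = max -> 0.000000
  V(0,0) = exp(-r*dt) * [p*1.098893 + (1-p)*0.000000] = 0.524899; exercise = 0.000000; V(0,0) = max -> 0.524899


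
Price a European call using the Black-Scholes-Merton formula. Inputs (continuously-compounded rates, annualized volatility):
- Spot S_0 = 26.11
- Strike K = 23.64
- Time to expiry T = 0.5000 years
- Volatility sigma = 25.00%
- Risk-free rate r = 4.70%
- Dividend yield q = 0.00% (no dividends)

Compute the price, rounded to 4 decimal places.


d1 = (ln(S/K) + (r - q + 0.5*sigma^2) * T) / (sigma * sqrt(T)) = 0.78349236
d2 = d1 - sigma * sqrt(T) = 0.60671566
exp(-rT) = 0.97677397; exp(-qT) = 1.00000000
C = S_0 * exp(-qT) * N(d1) - K * exp(-rT) * N(d2)
N(d1) = 0.78333098; N(d2) = 0.72798019
C = 26.1100 * 1.00000000 * 0.78333098 - 23.6400 * 0.97677397 * 0.72798019 = 3.6430

Answer: Price = 3.6430


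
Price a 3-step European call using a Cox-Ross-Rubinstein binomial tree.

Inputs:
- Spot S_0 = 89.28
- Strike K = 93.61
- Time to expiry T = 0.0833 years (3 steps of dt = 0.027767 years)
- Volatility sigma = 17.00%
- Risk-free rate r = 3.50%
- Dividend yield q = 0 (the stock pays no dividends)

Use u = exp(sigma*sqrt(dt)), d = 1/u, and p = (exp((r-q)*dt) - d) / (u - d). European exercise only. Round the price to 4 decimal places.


Answer: Price = V(0,0) = 0.4749

Derivation:
dt = T/N = 0.027767
u = exp(sigma*sqrt(dt)) = 1.028733; d = 1/u = 0.972070
p = (exp((r-q)*dt) - d) / (u - d) = 0.510078
Discount per step: exp(-r*dt) = 0.999029
Stock lattice S(k, i) with i counting down-moves:
  k=0: S(0,0) = 89.2800
  k=1: S(1,0) = 91.8453; S(1,1) = 86.7864
  k=2: S(2,0) = 94.4842; S(2,1) = 89.2800; S(2,2) = 84.3624
  k=3: S(3,0) = 97.1990; S(3,1) = 91.8453; S(3,2) = 86.7864; S(3,3) = 82.0062
Terminal payoffs V(N, i) = max(S_T - K, 0):
  V(3,0) = 3.589007; V(3,1) = 0.000000; V(3,2) = 0.000000; V(3,3) = 0.000000
Backward induction: V(k, i) = exp(-r*dt) * [p * V(k+1, i) + (1-p) * V(k+1, i+1)].
  V(2,0) = exp(-r*dt) * [p*3.589007 + (1-p)*0.000000] = 1.828895
  V(2,1) = exp(-r*dt) * [p*0.000000 + (1-p)*0.000000] = 0.000000
  V(2,2) = exp(-r*dt) * [p*0.000000 + (1-p)*0.000000] = 0.000000
  V(1,0) = exp(-r*dt) * [p*1.828895 + (1-p)*0.000000] = 0.931973
  V(1,1) = exp(-r*dt) * [p*0.000000 + (1-p)*0.000000] = 0.000000
  V(0,0) = exp(-r*dt) * [p*0.931973 + (1-p)*0.000000] = 0.474917


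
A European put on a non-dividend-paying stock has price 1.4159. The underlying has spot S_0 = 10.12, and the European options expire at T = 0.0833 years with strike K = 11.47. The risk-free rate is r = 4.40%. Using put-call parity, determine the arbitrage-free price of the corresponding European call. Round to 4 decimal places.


Answer: Call price = 0.1079

Derivation:
Put-call parity: C - P = S_0 * exp(-qT) - K * exp(-rT).
S_0 * exp(-qT) = 10.1200 * 1.00000000 = 10.12000000
K * exp(-rT) = 11.4700 * 0.99634151 = 11.42803710
C = P + S*exp(-qT) - K*exp(-rT)
C = 1.4159 + 10.12000000 - 11.42803710 = 0.1079


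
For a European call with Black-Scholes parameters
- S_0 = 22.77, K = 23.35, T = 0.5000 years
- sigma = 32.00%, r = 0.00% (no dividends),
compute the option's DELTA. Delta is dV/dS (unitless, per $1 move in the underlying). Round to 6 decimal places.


d1 = 0.0019750198; d2 = -0.2242991502
phi(d1) = 0.3989415023; exp(-qT) = 1.0000000000; exp(-rT) = 1.0000000000
N(d1) = 0.5007879184
Delta = exp(-qT) * N(d1) = 1.0000000000 * 0.5007879184 = 0.500788

Answer: Delta = 0.500788


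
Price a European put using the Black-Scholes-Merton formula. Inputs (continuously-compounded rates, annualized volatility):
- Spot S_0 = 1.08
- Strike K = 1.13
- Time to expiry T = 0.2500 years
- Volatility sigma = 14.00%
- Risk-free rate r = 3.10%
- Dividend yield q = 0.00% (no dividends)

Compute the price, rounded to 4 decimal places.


d1 = (ln(S/K) + (r - q + 0.5*sigma^2) * T) / (sigma * sqrt(T)) = -0.50080845
d2 = d1 - sigma * sqrt(T) = -0.57080845
exp(-rT) = 0.99227995; exp(-qT) = 1.00000000
P = K * exp(-rT) * N(-d2) - S_0 * exp(-qT) * N(-d1)
N(-d1) = 0.69174703; N(-d2) = 0.71593525
P = 1.1300 * 0.99227995 * 0.71593525 - 1.0800 * 1.00000000 * 0.69174703 = 0.0557

Answer: Price = 0.0557


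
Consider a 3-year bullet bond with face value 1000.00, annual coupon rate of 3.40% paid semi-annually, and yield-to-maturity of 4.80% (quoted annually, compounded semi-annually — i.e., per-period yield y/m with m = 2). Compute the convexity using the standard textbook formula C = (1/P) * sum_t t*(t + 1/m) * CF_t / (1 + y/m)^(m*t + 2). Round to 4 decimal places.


Coupon per period c = face * coupon_rate / m = 17.000000
Periods per year m = 2; per-period yield y/m = 0.024000
Number of cashflows N = 6
Cashflows (t years, CF_t, discount factor 1/(1+y/m)^(m*t), PV):
  t = 0.5000: CF_t = 17.000000, DF = 0.976562, PV = 16.601562
  t = 1.0000: CF_t = 17.000000, DF = 0.953674, PV = 16.212463
  t = 1.5000: CF_t = 17.000000, DF = 0.931323, PV = 15.832484
  t = 2.0000: CF_t = 17.000000, DF = 0.909495, PV = 15.461410
  t = 2.5000: CF_t = 17.000000, DF = 0.888178, PV = 15.099033
  t = 3.0000: CF_t = 1017.000000, DF = 0.867362, PV = 882.106888
Price P = sum_t PV_t = 961.313840
Convexity numerator sum_t t*(t + 1/m) * CF_t / (1+y/m)^(m*t + 2):
  t = 0.5000: term = 7.916242
  t = 1.0000: term = 23.192115
  t = 1.5000: term = 45.297099
  t = 2.0000: term = 73.725748
  t = 2.5000: term = 107.996701
  t = 3.0000: term = 8833.048171
Convexity = (1/P) * sum = 9091.176076 / 961.313840 = 9.457032

Answer: Convexity = 9.4570


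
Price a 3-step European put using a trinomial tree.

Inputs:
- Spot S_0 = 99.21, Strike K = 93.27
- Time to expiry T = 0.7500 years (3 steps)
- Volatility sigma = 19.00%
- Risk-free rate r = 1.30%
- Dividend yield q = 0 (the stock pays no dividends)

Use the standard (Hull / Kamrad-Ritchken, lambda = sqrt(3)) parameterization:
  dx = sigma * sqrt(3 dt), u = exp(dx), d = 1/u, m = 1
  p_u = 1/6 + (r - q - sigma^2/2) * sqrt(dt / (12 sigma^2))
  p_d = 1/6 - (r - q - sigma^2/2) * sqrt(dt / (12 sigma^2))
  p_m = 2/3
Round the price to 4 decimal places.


Answer: Price = V(0,0) = 3.6000

Derivation:
dt = T/N = 0.250000; dx = sigma*sqrt(3*dt) = 0.164545
u = exp(dx) = 1.178856; d = 1/u = 0.848280
p_u = 0.162830, p_m = 0.666667, p_d = 0.170503
Discount per step: exp(-r*dt) = 0.996755
Stock lattice S(k, j) with j the centered position index:
  k=0: S(0,+0) = 99.2100
  k=1: S(1,-1) = 84.1578; S(1,+0) = 99.2100; S(1,+1) = 116.9543
  k=2: S(2,-2) = 71.3894; S(2,-1) = 84.1578; S(2,+0) = 99.2100; S(2,+1) = 116.9543; S(2,+2) = 137.8724
  k=3: S(3,-3) = 60.5582; S(3,-2) = 71.3894; S(3,-1) = 84.1578; S(3,+0) = 99.2100; S(3,+1) = 116.9543; S(3,+2) = 137.8724; S(3,+3) = 162.5317
Terminal payoffs V(N, j) = max(K - S_T, 0):
  V(3,-3) = 32.711833; V(3,-2) = 21.880617; V(3,-1) = 9.112168; V(3,+0) = 0.000000; V(3,+1) = 0.000000; V(3,+2) = 0.000000; V(3,+3) = 0.000000
Backward induction: V(k, j) = exp(-r*dt) * [p_u * V(k+1, j+1) + p_m * V(k+1, j) + p_d * V(k+1, j-1)]
  V(2,-2) = exp(-r*dt) * [p_u*9.112168 + p_m*21.880617 + p_d*32.711833] = 21.578038
  V(2,-1) = exp(-r*dt) * [p_u*0.000000 + p_m*9.112168 + p_d*21.880617] = 9.773673
  V(2,+0) = exp(-r*dt) * [p_u*0.000000 + p_m*0.000000 + p_d*9.112168] = 1.548611
  V(2,+1) = exp(-r*dt) * [p_u*0.000000 + p_m*0.000000 + p_d*0.000000] = 0.000000
  V(2,+2) = exp(-r*dt) * [p_u*0.000000 + p_m*0.000000 + p_d*0.000000] = 0.000000
  V(1,-1) = exp(-r*dt) * [p_u*1.548611 + p_m*9.773673 + p_d*21.578038] = 10.413166
  V(1,+0) = exp(-r*dt) * [p_u*0.000000 + p_m*1.548611 + p_d*9.773673] = 2.690091
  V(1,+1) = exp(-r*dt) * [p_u*0.000000 + p_m*0.000000 + p_d*1.548611] = 0.263186
  V(0,+0) = exp(-r*dt) * [p_u*0.263186 + p_m*2.690091 + p_d*10.413166] = 3.600006


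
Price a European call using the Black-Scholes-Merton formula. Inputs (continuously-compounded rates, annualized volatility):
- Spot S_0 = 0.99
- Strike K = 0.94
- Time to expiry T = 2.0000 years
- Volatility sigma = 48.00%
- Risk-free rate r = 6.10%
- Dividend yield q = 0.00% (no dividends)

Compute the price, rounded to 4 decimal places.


d1 = (ln(S/K) + (r - q + 0.5*sigma^2) * T) / (sigma * sqrt(T)) = 0.59547976
d2 = d1 - sigma * sqrt(T) = -0.08334275
exp(-rT) = 0.88514837; exp(-qT) = 1.00000000
C = S_0 * exp(-qT) * N(d1) - K * exp(-rT) * N(d2)
N(d1) = 0.72423859; N(d2) = 0.46678951
C = 0.9900 * 1.00000000 * 0.72423859 - 0.9400 * 0.88514837 * 0.46678951 = 0.3286

Answer: Price = 0.3286


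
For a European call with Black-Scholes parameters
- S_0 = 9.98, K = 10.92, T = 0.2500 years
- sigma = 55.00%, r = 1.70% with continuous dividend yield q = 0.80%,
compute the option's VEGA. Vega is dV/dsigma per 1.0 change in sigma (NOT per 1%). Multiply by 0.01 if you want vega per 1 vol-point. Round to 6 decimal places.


d1 = -0.1816377454; d2 = -0.4566377454
phi(d1) = 0.3924152579; exp(-qT) = 0.9980019987; exp(-rT) = 0.9957590185
Vega = S * exp(-qT) * phi(d1) * sqrt(T) = 9.9800 * 0.9980019987 * 0.3924152579 * 0.5000000000 = 1.954240

Answer: Vega = 1.954240


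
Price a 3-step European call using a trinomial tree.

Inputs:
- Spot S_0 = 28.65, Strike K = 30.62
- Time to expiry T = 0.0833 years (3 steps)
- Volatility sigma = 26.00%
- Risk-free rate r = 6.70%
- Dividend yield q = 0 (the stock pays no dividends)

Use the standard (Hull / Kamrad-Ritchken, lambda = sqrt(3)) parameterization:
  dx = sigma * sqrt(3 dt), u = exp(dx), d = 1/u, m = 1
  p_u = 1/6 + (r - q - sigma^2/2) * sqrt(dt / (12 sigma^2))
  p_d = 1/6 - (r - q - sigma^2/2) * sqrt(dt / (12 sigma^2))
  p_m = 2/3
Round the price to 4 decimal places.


dt = T/N = 0.027767; dx = sigma*sqrt(3*dt) = 0.075041
u = exp(dx) = 1.077928; d = 1/u = 0.927706
p_u = 0.172809, p_m = 0.666667, p_d = 0.160524
Discount per step: exp(-r*dt) = 0.998141
Stock lattice S(k, j) with j the centered position index:
  k=0: S(0,+0) = 28.6500
  k=1: S(1,-1) = 26.5788; S(1,+0) = 28.6500; S(1,+1) = 30.8826
  k=2: S(2,-2) = 24.6573; S(2,-1) = 26.5788; S(2,+0) = 28.6500; S(2,+1) = 30.8826; S(2,+2) = 33.2892
  k=3: S(3,-3) = 22.8747; S(3,-2) = 24.6573; S(3,-1) = 26.5788; S(3,+0) = 28.6500; S(3,+1) = 30.8826; S(3,+2) = 33.2892; S(3,+3) = 35.8834
Terminal payoffs V(N, j) = max(S_T - K, 0):
  V(3,-3) = 0.000000; V(3,-2) = 0.000000; V(3,-1) = 0.000000; V(3,+0) = 0.000000; V(3,+1) = 0.262632; V(3,+2) = 2.669249; V(3,+3) = 5.263408
Backward induction: V(k, j) = exp(-r*dt) * [p_u * V(k+1, j+1) + p_m * V(k+1, j) + p_d * V(k+1, j-1)]
  V(2,-2) = exp(-r*dt) * [p_u*0.000000 + p_m*0.000000 + p_d*0.000000] = 0.000000
  V(2,-1) = exp(-r*dt) * [p_u*0.000000 + p_m*0.000000 + p_d*0.000000] = 0.000000
  V(2,+0) = exp(-r*dt) * [p_u*0.262632 + p_m*0.000000 + p_d*0.000000] = 0.045301
  V(2,+1) = exp(-r*dt) * [p_u*2.669249 + p_m*0.262632 + p_d*0.000000] = 0.635176
  V(2,+2) = exp(-r*dt) * [p_u*5.263408 + p_m*2.669249 + p_d*0.262632] = 2.726146
  V(1,-1) = exp(-r*dt) * [p_u*0.045301 + p_m*0.000000 + p_d*0.000000] = 0.007814
  V(1,+0) = exp(-r*dt) * [p_u*0.635176 + p_m*0.045301 + p_d*0.000000] = 0.139705
  V(1,+1) = exp(-r*dt) * [p_u*2.726146 + p_m*0.635176 + p_d*0.045301] = 0.900149
  V(0,+0) = exp(-r*dt) * [p_u*0.900149 + p_m*0.139705 + p_d*0.007814] = 0.249480

Answer: Price = V(0,0) = 0.2495


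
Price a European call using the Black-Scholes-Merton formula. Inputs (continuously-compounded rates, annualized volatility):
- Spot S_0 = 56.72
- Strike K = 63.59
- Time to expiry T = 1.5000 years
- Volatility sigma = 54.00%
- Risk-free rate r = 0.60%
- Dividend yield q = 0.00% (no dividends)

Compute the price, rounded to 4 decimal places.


Answer: Price = 12.5522

Derivation:
d1 = (ln(S/K) + (r - q + 0.5*sigma^2) * T) / (sigma * sqrt(T)) = 0.17141991
d2 = d1 - sigma * sqrt(T) = -0.48994232
exp(-rT) = 0.99104038; exp(-qT) = 1.00000000
C = S_0 * exp(-qT) * N(d1) - K * exp(-rT) * N(d2)
N(d1) = 0.56805320; N(d2) = 0.31208736
C = 56.7200 * 1.00000000 * 0.56805320 - 63.5900 * 0.99104038 * 0.31208736 = 12.5522


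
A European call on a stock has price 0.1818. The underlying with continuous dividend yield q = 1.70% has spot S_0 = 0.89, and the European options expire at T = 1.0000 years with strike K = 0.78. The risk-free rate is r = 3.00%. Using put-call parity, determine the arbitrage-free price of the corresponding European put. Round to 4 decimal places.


Put-call parity: C - P = S_0 * exp(-qT) - K * exp(-rT).
S_0 * exp(-qT) = 0.8900 * 0.98314368 = 0.87499788
K * exp(-rT) = 0.7800 * 0.97044553 = 0.75694752
P = C - S*exp(-qT) + K*exp(-rT)
P = 0.1818 - 0.87499788 + 0.75694752 = 0.0637

Answer: Put price = 0.0637


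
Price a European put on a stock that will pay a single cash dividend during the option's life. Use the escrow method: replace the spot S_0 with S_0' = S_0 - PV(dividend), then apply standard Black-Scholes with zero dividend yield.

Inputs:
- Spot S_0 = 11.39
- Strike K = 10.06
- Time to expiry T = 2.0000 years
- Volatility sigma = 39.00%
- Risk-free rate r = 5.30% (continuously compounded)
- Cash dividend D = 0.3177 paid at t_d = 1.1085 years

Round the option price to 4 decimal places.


PV(D) = D * exp(-r * t_d) = 0.3177 * 0.94294200 = 0.29957267
S_0' = S_0 - PV(D) = 11.3900 - 0.29957267 = 11.09042733
d1 = (ln(S_0'/K) + (r + sigma^2/2)*T) / (sigma*sqrt(T)) = 0.64476384
d2 = d1 - sigma*sqrt(T) = 0.09322055
exp(-rT) = 0.89942465
N(-d1) = 0.25954012; N(-d2) = 0.46286417
P = K * exp(-rT) * N(-d2) - S_0' * N(-d1) = 10.0600 * 0.89942465 * 0.46286417 - 11.09042733 * 0.25954012 = 1.3097

Answer: Price = 1.3097


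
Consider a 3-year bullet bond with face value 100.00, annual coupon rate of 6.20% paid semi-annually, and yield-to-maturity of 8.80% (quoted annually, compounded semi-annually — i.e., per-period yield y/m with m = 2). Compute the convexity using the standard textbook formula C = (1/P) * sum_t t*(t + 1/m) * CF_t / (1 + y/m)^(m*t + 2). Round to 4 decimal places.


Coupon per period c = face * coupon_rate / m = 3.100000
Periods per year m = 2; per-period yield y/m = 0.044000
Number of cashflows N = 6
Cashflows (t years, CF_t, discount factor 1/(1+y/m)^(m*t), PV):
  t = 0.5000: CF_t = 3.100000, DF = 0.957854, PV = 2.969349
  t = 1.0000: CF_t = 3.100000, DF = 0.917485, PV = 2.844204
  t = 1.5000: CF_t = 3.100000, DF = 0.878817, PV = 2.724333
  t = 2.0000: CF_t = 3.100000, DF = 0.841779, PV = 2.609514
  t = 2.5000: CF_t = 3.100000, DF = 0.806302, PV = 2.499535
  t = 3.0000: CF_t = 103.100000, DF = 0.772320, PV = 79.626142
Price P = sum_t PV_t = 93.273077
Convexity numerator sum_t t*(t + 1/m) * CF_t / (1+y/m)^(m*t + 2):
  t = 0.5000: term = 1.362167
  t = 1.0000: term = 3.914272
  t = 1.5000: term = 7.498605
  t = 2.0000: term = 11.970952
  t = 2.5000: term = 17.199644
  t = 3.0000: term = 767.085856
Convexity = (1/P) * sum = 809.031496 / 93.273077 = 8.673794

Answer: Convexity = 8.6738


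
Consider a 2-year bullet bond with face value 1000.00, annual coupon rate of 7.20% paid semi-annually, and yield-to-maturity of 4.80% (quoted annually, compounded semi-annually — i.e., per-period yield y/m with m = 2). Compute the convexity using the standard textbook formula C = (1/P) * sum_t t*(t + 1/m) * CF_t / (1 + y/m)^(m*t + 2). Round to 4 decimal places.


Answer: Convexity = 4.4532

Derivation:
Coupon per period c = face * coupon_rate / m = 36.000000
Periods per year m = 2; per-period yield y/m = 0.024000
Number of cashflows N = 4
Cashflows (t years, CF_t, discount factor 1/(1+y/m)^(m*t), PV):
  t = 0.5000: CF_t = 36.000000, DF = 0.976562, PV = 35.156250
  t = 1.0000: CF_t = 36.000000, DF = 0.953674, PV = 34.332275
  t = 1.5000: CF_t = 36.000000, DF = 0.931323, PV = 33.527613
  t = 2.0000: CF_t = 1036.000000, DF = 0.909495, PV = 942.236511
Price P = sum_t PV_t = 1045.252649
Convexity numerator sum_t t*(t + 1/m) * CF_t / (1+y/m)^(m*t + 2):
  t = 0.5000: term = 16.763806
  t = 1.0000: term = 49.112714
  t = 1.5000: term = 95.923269
  t = 2.0000: term = 4492.933803
Convexity = (1/P) * sum = 4654.733592 / 1045.252649 = 4.453214


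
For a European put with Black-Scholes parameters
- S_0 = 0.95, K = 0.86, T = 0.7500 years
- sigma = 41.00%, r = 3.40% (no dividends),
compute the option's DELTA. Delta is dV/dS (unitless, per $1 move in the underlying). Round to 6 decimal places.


d1 = 0.5296614055; d2 = 0.1745909899
phi(d1) = 0.3467299183; exp(-qT) = 1.0000000000; exp(-rT) = 0.9748223790
N(-d1) = 0.2981733557
Delta = -exp(-qT) * N(-d1) = -1.0000000000 * 0.2981733557 = -0.298173

Answer: Delta = -0.298173


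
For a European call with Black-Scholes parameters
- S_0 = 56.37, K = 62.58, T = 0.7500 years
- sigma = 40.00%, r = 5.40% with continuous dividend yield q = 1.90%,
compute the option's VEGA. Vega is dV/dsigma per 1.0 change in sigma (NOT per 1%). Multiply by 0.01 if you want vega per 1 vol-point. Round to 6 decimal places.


d1 = -0.0527081425; d2 = -0.3991183040
phi(d1) = 0.3983885047; exp(-qT) = 0.9858510507; exp(-rT) = 0.9603091645
Vega = S * exp(-qT) * phi(d1) * sqrt(T) = 56.3700 * 0.9858510507 * 0.3983885047 * 0.8660254038 = 19.173296

Answer: Vega = 19.173296


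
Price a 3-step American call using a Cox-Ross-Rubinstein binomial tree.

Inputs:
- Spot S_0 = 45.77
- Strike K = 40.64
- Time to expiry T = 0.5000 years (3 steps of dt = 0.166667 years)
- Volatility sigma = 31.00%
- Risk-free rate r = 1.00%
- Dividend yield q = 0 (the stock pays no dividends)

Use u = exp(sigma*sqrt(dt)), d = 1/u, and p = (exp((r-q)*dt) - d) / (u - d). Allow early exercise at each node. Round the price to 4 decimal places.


Answer: Price = V(0,0) = 6.7977

Derivation:
dt = T/N = 0.166667
u = exp(sigma*sqrt(dt)) = 1.134914; d = 1/u = 0.881124
p = (exp((r-q)*dt) - d) / (u - d) = 0.474976
Discount per step: exp(-r*dt) = 0.998335
Stock lattice S(k, i) with i counting down-moves:
  k=0: S(0,0) = 45.7700
  k=1: S(1,0) = 51.9450; S(1,1) = 40.3290
  k=2: S(2,0) = 58.9531; S(2,1) = 45.7700; S(2,2) = 35.5349
  k=3: S(3,0) = 66.9067; S(3,1) = 51.9450; S(3,2) = 40.3290; S(3,3) = 31.3106
Terminal payoffs V(N, i) = max(S_T - K, 0):
  V(3,0) = 26.266744; V(3,1) = 11.305019; V(3,2) = 0.000000; V(3,3) = 0.000000
Backward induction: V(k, i) = exp(-r*dt) * [p * V(k+1, i) + (1-p) * V(k+1, i+1)]; then take max(V_cont, immediate exercise) for American.
  V(2,0) = exp(-r*dt) * [p*26.266744 + (1-p)*11.305019] = 18.380811; exercise = 18.313134; V(2,0) = max -> 18.380811
  V(2,1) = exp(-r*dt) * [p*11.305019 + (1-p)*0.000000] = 5.360665; exercise = 5.130000; V(2,1) = max -> 5.360665
  V(2,2) = exp(-r*dt) * [p*0.000000 + (1-p)*0.000000] = 0.000000; exercise = 0.000000; V(2,2) = max -> 0.000000
  V(1,0) = exp(-r*dt) * [p*18.380811 + (1-p)*5.360665] = 11.525690; exercise = 11.305019; V(1,0) = max -> 11.525690
  V(1,1) = exp(-r*dt) * [p*5.360665 + (1-p)*0.000000] = 2.541944; exercise = 0.000000; V(1,1) = max -> 2.541944
  V(0,0) = exp(-r*dt) * [p*11.525690 + (1-p)*2.541944] = 6.797665; exercise = 5.130000; V(0,0) = max -> 6.797665


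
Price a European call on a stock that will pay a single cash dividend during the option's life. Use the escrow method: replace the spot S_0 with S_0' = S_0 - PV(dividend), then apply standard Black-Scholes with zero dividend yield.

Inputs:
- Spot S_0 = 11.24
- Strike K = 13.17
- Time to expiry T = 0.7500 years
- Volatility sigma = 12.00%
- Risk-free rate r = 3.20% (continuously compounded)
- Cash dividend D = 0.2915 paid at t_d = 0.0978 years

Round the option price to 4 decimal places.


Answer: Price = 0.0325

Derivation:
PV(D) = D * exp(-r * t_d) = 0.2915 * 0.99687529 = 0.29058915
S_0' = S_0 - PV(D) = 11.2400 - 0.29058915 = 10.94941085
d1 = (ln(S_0'/K) + (r + sigma^2/2)*T) / (sigma*sqrt(T)) = -1.49395025
d2 = d1 - sigma*sqrt(T) = -1.59787330
exp(-rT) = 0.97628571
N(d1) = 0.06759431; N(d2) = 0.05503559
C = S_0' * N(d1) - K * exp(-rT) * N(d2) = 10.94941085 * 0.06759431 - 13.1700 * 0.97628571 * 0.05503559 = 0.0325


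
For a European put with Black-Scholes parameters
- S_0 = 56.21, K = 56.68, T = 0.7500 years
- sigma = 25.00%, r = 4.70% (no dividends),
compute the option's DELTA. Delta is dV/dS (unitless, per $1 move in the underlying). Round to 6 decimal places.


Answer: Delta = -0.408034

Derivation:
d1 = 0.2326063969; d2 = 0.0161000459
phi(d1) = 0.3882944245; exp(-qT) = 1.0000000000; exp(-rT) = 0.9653640451
N(-d1) = 0.4080335298
Delta = -exp(-qT) * N(-d1) = -1.0000000000 * 0.4080335298 = -0.408034


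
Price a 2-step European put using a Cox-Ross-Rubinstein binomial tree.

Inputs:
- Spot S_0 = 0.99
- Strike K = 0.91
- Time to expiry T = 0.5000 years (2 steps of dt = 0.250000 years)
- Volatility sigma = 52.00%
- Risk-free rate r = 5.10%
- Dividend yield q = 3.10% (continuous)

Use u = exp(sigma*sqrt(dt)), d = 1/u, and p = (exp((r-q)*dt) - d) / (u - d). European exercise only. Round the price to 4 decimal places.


Answer: Price = V(0,0) = 0.0966

Derivation:
dt = T/N = 0.250000
u = exp(sigma*sqrt(dt)) = 1.296930; d = 1/u = 0.771052
p = (exp((r-q)*dt) - d) / (u - d) = 0.444895
Discount per step: exp(-r*dt) = 0.987331
Stock lattice S(k, i) with i counting down-moves:
  k=0: S(0,0) = 0.9900
  k=1: S(1,0) = 1.2840; S(1,1) = 0.7633
  k=2: S(2,0) = 1.6652; S(2,1) = 0.9900; S(2,2) = 0.5886
Terminal payoffs V(N, i) = max(K - S_T, 0):
  V(2,0) = 0.000000; V(2,1) = 0.000000; V(2,2) = 0.321425
Backward induction: V(k, i) = exp(-r*dt) * [p * V(k+1, i) + (1-p) * V(k+1, i+1)].
  V(1,0) = exp(-r*dt) * [p*0.000000 + (1-p)*0.000000] = 0.000000
  V(1,1) = exp(-r*dt) * [p*0.000000 + (1-p)*0.321425] = 0.176164
  V(0,0) = exp(-r*dt) * [p*0.000000 + (1-p)*0.176164] = 0.096550


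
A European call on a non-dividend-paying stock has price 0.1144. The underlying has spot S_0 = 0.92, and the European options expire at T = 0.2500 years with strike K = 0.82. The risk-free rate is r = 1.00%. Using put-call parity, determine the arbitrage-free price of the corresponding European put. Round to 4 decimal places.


Put-call parity: C - P = S_0 * exp(-qT) - K * exp(-rT).
S_0 * exp(-qT) = 0.9200 * 1.00000000 = 0.92000000
K * exp(-rT) = 0.8200 * 0.99750312 = 0.81795256
P = C - S*exp(-qT) + K*exp(-rT)
P = 0.1144 - 0.92000000 + 0.81795256 = 0.0124

Answer: Put price = 0.0124


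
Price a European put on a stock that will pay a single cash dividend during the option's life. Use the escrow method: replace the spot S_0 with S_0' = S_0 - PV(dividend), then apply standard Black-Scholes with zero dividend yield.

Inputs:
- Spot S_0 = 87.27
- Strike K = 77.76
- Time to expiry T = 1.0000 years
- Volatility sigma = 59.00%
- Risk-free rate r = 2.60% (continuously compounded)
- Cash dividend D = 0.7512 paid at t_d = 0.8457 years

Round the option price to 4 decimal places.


PV(D) = D * exp(-r * t_d) = 0.7512 * 0.97825178 = 0.73486274
S_0' = S_0 - PV(D) = 87.2700 - 0.73486274 = 86.53513726
d1 = (ln(S_0'/K) + (r + sigma^2/2)*T) / (sigma*sqrt(T)) = 0.52029387
d2 = d1 - sigma*sqrt(T) = -0.06970613
exp(-rT) = 0.97433509
N(-d1) = 0.30142938; N(-d2) = 0.52778622
P = K * exp(-rT) * N(-d2) - S_0' * N(-d1) = 77.7600 * 0.97433509 * 0.52778622 - 86.53513726 * 0.30142938 = 13.9031

Answer: Price = 13.9031


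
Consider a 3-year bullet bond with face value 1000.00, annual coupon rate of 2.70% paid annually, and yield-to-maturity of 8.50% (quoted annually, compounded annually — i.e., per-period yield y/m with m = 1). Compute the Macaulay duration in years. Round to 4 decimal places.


Coupon per period c = face * coupon_rate / m = 27.000000
Periods per year m = 1; per-period yield y/m = 0.085000
Number of cashflows N = 3
Cashflows (t years, CF_t, discount factor 1/(1+y/m)^(m*t), PV):
  t = 1.0000: CF_t = 27.000000, DF = 0.921659, PV = 24.884793
  t = 2.0000: CF_t = 27.000000, DF = 0.849455, PV = 22.935293
  t = 3.0000: CF_t = 1027.000000, DF = 0.782908, PV = 804.046617
Price P = sum_t PV_t = 851.866702
Macaulay numerator sum_t t * PV_t:
  t * PV_t at t = 1.0000: 24.884793
  t * PV_t at t = 2.0000: 45.870585
  t * PV_t at t = 3.0000: 2412.139851
Macaulay duration D = (sum_t t * PV_t) / P = 2482.895229 / 851.866702 = 2.914652

Answer: Macaulay duration = 2.9147 years


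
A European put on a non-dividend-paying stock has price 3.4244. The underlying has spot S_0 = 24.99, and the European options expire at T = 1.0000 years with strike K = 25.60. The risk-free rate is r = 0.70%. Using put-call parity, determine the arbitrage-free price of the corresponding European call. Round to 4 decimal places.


Put-call parity: C - P = S_0 * exp(-qT) - K * exp(-rT).
S_0 * exp(-qT) = 24.9900 * 1.00000000 = 24.99000000
K * exp(-rT) = 25.6000 * 0.99302444 = 25.42142574
C = P + S*exp(-qT) - K*exp(-rT)
C = 3.4244 + 24.99000000 - 25.42142574 = 2.9930

Answer: Call price = 2.9930


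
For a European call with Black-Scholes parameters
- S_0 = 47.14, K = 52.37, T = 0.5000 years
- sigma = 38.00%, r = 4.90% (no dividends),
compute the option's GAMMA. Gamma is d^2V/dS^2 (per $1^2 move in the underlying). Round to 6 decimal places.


d1 = -0.1660287124; d2 = -0.4347292892
phi(d1) = 0.3934814710; exp(-qT) = 1.0000000000; exp(-rT) = 0.9757976889
Gamma = exp(-qT) * phi(d1) / (S * sigma * sqrt(T)) = 1.0000000000 * 0.3934814710 / (47.1400 * 0.3800 * 0.7071067812) = 0.031065

Answer: Gamma = 0.031065


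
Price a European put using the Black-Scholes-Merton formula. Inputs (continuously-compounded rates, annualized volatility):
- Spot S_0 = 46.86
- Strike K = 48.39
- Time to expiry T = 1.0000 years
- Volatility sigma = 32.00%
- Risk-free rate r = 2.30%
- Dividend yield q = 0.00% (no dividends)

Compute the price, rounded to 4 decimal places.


d1 = (ln(S/K) + (r - q + 0.5*sigma^2) * T) / (sigma * sqrt(T)) = 0.13147266
d2 = d1 - sigma * sqrt(T) = -0.18852734
exp(-rT) = 0.97726248; exp(-qT) = 1.00000000
P = K * exp(-rT) * N(-d2) - S_0 * exp(-qT) * N(-d1)
N(-d1) = 0.44770071; N(-d2) = 0.57476836
P = 48.3900 * 0.97726248 * 0.57476836 - 46.8600 * 1.00000000 * 0.44770071 = 6.2014

Answer: Price = 6.2014


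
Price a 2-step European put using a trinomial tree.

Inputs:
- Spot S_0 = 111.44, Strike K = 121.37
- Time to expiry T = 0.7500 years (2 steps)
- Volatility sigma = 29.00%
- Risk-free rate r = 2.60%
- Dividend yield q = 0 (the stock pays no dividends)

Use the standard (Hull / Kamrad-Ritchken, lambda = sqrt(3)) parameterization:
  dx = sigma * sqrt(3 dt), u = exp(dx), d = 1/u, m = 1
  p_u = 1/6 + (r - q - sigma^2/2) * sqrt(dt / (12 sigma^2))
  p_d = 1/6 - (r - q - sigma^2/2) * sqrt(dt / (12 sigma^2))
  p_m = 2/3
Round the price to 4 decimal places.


dt = T/N = 0.375000; dx = sigma*sqrt(3*dt) = 0.307591
u = exp(dx) = 1.360145; d = 1/u = 0.735216
p_u = 0.156883, p_m = 0.666667, p_d = 0.176450
Discount per step: exp(-r*dt) = 0.990297
Stock lattice S(k, j) with j the centered position index:
  k=0: S(0,+0) = 111.4400
  k=1: S(1,-1) = 81.9324; S(1,+0) = 111.4400; S(1,+1) = 151.5746
  k=2: S(2,-2) = 60.2380; S(2,-1) = 81.9324; S(2,+0) = 111.4400; S(2,+1) = 151.5746; S(2,+2) = 206.1634
Terminal payoffs V(N, j) = max(K - S_T, 0):
  V(2,-2) = 61.131997; V(2,-1) = 39.437570; V(2,+0) = 9.930000; V(2,+1) = 0.000000; V(2,+2) = 0.000000
Backward induction: V(k, j) = exp(-r*dt) * [p_u * V(k+1, j+1) + p_m * V(k+1, j) + p_d * V(k+1, j-1)]
  V(1,-1) = exp(-r*dt) * [p_u*9.930000 + p_m*39.437570 + p_d*61.131997] = 38.261450
  V(1,+0) = exp(-r*dt) * [p_u*0.000000 + p_m*9.930000 + p_d*39.437570] = 13.447023
  V(1,+1) = exp(-r*dt) * [p_u*0.000000 + p_m*0.000000 + p_d*9.930000] = 1.735151
  V(0,+0) = exp(-r*dt) * [p_u*1.735151 + p_m*13.447023 + p_d*38.261450] = 15.833017

Answer: Price = V(0,0) = 15.8330


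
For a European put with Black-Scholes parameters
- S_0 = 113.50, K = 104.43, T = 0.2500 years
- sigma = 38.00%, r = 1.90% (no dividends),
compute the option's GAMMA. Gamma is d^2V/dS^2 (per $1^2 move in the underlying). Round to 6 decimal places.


d1 = 0.5583465602; d2 = 0.3683465602
phi(d1) = 0.3413612515; exp(-qT) = 1.0000000000; exp(-rT) = 0.9952612634
Gamma = exp(-qT) * phi(d1) / (S * sigma * sqrt(T)) = 1.0000000000 * 0.3413612515 / (113.5000 * 0.3800 * 0.5000000000) = 0.015829

Answer: Gamma = 0.015829


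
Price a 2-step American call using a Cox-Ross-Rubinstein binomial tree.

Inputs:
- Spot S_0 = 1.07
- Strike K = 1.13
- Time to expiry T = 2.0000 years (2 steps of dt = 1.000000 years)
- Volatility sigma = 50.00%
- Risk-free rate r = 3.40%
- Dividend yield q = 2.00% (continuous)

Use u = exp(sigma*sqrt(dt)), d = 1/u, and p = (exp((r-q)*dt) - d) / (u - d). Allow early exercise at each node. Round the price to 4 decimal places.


Answer: Price = V(0,0) = 0.2541

Derivation:
dt = T/N = 1.000000
u = exp(sigma*sqrt(dt)) = 1.648721; d = 1/u = 0.606531
p = (exp((r-q)*dt) - d) / (u - d) = 0.391068
Discount per step: exp(-r*dt) = 0.966572
Stock lattice S(k, i) with i counting down-moves:
  k=0: S(0,0) = 1.0700
  k=1: S(1,0) = 1.7641; S(1,1) = 0.6490
  k=2: S(2,0) = 2.9086; S(2,1) = 1.0700; S(2,2) = 0.3936
Terminal payoffs V(N, i) = max(S_T - K, 0):
  V(2,0) = 1.778562; V(2,1) = 0.000000; V(2,2) = 0.000000
Backward induction: V(k, i) = exp(-r*dt) * [p * V(k+1, i) + (1-p) * V(k+1, i+1)]; then take max(V_cont, immediate exercise) for American.
  V(1,0) = exp(-r*dt) * [p*1.778562 + (1-p)*0.000000] = 0.672288; exercise = 0.634132; V(1,0) = max -> 0.672288
  V(1,1) = exp(-r*dt) * [p*0.000000 + (1-p)*0.000000] = 0.000000; exercise = 0.000000; V(1,1) = max -> 0.000000
  V(0,0) = exp(-r*dt) * [p*0.672288 + (1-p)*0.000000] = 0.254122; exercise = 0.000000; V(0,0) = max -> 0.254122


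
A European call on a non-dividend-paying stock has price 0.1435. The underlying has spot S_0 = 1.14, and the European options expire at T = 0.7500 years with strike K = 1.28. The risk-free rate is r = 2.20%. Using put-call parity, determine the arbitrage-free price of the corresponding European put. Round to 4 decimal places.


Answer: Put price = 0.2626

Derivation:
Put-call parity: C - P = S_0 * exp(-qT) - K * exp(-rT).
S_0 * exp(-qT) = 1.1400 * 1.00000000 = 1.14000000
K * exp(-rT) = 1.2800 * 0.98363538 = 1.25905329
P = C - S*exp(-qT) + K*exp(-rT)
P = 0.1435 - 1.14000000 + 1.25905329 = 0.2626


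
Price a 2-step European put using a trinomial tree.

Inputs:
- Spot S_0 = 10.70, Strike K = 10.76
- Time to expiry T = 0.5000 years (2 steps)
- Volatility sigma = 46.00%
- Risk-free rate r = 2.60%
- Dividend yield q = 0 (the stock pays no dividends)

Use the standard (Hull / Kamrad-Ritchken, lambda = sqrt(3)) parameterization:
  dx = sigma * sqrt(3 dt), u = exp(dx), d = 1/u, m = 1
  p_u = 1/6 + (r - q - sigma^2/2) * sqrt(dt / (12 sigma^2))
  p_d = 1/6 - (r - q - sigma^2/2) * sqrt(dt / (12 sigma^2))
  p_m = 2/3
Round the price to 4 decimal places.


dt = T/N = 0.250000; dx = sigma*sqrt(3*dt) = 0.398372
u = exp(dx) = 1.489398; d = 1/u = 0.671412
p_u = 0.141627, p_m = 0.666667, p_d = 0.191706
Discount per step: exp(-r*dt) = 0.993521
Stock lattice S(k, j) with j the centered position index:
  k=0: S(0,+0) = 10.7000
  k=1: S(1,-1) = 7.1841; S(1,+0) = 10.7000; S(1,+1) = 15.9366
  k=2: S(2,-2) = 4.8235; S(2,-1) = 7.1841; S(2,+0) = 10.7000; S(2,+1) = 15.9366; S(2,+2) = 23.7359
Terminal payoffs V(N, j) = max(K - S_T, 0):
  V(2,-2) = 5.936497; V(2,-1) = 3.575887; V(2,+0) = 0.060000; V(2,+1) = 0.000000; V(2,+2) = 0.000000
Backward induction: V(k, j) = exp(-r*dt) * [p_u * V(k+1, j+1) + p_m * V(k+1, j) + p_d * V(k+1, j-1)]
  V(1,-1) = exp(-r*dt) * [p_u*0.060000 + p_m*3.575887 + p_d*5.936497] = 3.507611
  V(1,+0) = exp(-r*dt) * [p_u*0.000000 + p_m*0.060000 + p_d*3.575887] = 0.720819
  V(1,+1) = exp(-r*dt) * [p_u*0.000000 + p_m*0.000000 + p_d*0.060000] = 0.011428
  V(0,+0) = exp(-r*dt) * [p_u*0.011428 + p_m*0.720819 + p_d*3.507611] = 1.147114

Answer: Price = V(0,0) = 1.1471


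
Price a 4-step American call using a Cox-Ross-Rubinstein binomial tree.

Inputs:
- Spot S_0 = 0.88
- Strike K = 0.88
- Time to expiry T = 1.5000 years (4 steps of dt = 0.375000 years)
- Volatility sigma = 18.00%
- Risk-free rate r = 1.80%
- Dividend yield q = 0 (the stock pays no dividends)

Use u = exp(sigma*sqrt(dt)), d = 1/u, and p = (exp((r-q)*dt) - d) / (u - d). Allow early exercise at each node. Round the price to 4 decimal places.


dt = T/N = 0.375000
u = exp(sigma*sqrt(dt)) = 1.116532; d = 1/u = 0.895631
p = (exp((r-q)*dt) - d) / (u - d) = 0.503131
Discount per step: exp(-r*dt) = 0.993273
Stock lattice S(k, i) with i counting down-moves:
  k=0: S(0,0) = 0.8800
  k=1: S(1,0) = 0.9825; S(1,1) = 0.7882
  k=2: S(2,0) = 1.0970; S(2,1) = 0.8800; S(2,2) = 0.7059
  k=3: S(3,0) = 1.2249; S(3,1) = 0.9825; S(3,2) = 0.7882; S(3,3) = 0.6322
  k=4: S(4,0) = 1.3676; S(4,1) = 1.0970; S(4,2) = 0.8800; S(4,3) = 0.7059; S(4,4) = 0.5662
Terminal payoffs V(N, i) = max(S_T - K, 0):
  V(4,0) = 0.487624; V(4,1) = 0.217046; V(4,2) = 0.000000; V(4,3) = 0.000000; V(4,4) = 0.000000
Backward induction: V(k, i) = exp(-r*dt) * [p * V(k+1, i) + (1-p) * V(k+1, i+1)]; then take max(V_cont, immediate exercise) for American.
  V(3,0) = exp(-r*dt) * [p*0.487624 + (1-p)*0.217046] = 0.350806; exercise = 0.344886; V(3,0) = max -> 0.350806
  V(3,1) = exp(-r*dt) * [p*0.217046 + (1-p)*0.000000] = 0.108468; exercise = 0.102548; V(3,1) = max -> 0.108468
  V(3,2) = exp(-r*dt) * [p*0.000000 + (1-p)*0.000000] = 0.000000; exercise = 0.000000; V(3,2) = max -> 0.000000
  V(3,3) = exp(-r*dt) * [p*0.000000 + (1-p)*0.000000] = 0.000000; exercise = 0.000000; V(3,3) = max -> 0.000000
  V(2,0) = exp(-r*dt) * [p*0.350806 + (1-p)*0.108468] = 0.228846; exercise = 0.217046; V(2,0) = max -> 0.228846
  V(2,1) = exp(-r*dt) * [p*0.108468 + (1-p)*0.000000] = 0.054206; exercise = 0.000000; V(2,1) = max -> 0.054206
  V(2,2) = exp(-r*dt) * [p*0.000000 + (1-p)*0.000000] = 0.000000; exercise = 0.000000; V(2,2) = max -> 0.000000
  V(1,0) = exp(-r*dt) * [p*0.228846 + (1-p)*0.054206] = 0.141117; exercise = 0.102548; V(1,0) = max -> 0.141117
  V(1,1) = exp(-r*dt) * [p*0.054206 + (1-p)*0.000000] = 0.027089; exercise = 0.000000; V(1,1) = max -> 0.027089
  V(0,0) = exp(-r*dt) * [p*0.141117 + (1-p)*0.027089] = 0.083892; exercise = 0.000000; V(0,0) = max -> 0.083892

Answer: Price = V(0,0) = 0.0839
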